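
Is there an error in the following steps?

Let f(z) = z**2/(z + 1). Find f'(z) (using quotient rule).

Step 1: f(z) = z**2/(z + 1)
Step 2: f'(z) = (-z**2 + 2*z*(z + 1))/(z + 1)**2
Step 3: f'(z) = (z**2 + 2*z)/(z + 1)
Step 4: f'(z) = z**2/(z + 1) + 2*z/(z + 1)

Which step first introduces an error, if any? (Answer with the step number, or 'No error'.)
Step 3

Step 3 is incorrect due to a wrong exponent.
The step shows: (z**2 + 2*z)/(z + 1)
The correct value should be: (z**2 + 2*z)/(z + 1)**2

Explanation: The exponent -2 on z + 1 was incorrectly written as -1: the term (z**2 + 2*z)/(z + 1)**2 was incorrectly written as (z**2 + 2*z)/(z + 1)
The later steps are derived from this incorrect expression, so the error originates in Step 3.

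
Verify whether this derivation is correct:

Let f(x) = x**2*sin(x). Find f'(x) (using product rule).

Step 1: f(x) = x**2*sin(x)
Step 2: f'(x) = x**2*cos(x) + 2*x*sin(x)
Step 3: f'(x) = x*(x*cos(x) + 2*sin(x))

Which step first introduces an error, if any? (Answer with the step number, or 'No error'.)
No error

All steps in this derivation are correct.
The final answer f'(x) = x*(x*cos(x) + 2*sin(x)) is valid.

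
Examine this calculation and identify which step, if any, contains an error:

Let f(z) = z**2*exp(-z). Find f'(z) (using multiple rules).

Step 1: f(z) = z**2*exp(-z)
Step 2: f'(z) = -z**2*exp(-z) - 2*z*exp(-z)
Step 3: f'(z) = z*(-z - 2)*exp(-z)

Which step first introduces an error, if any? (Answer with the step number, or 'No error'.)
Step 2

Step 2 is incorrect due to a sign flip.
The step shows: -z**2*exp(-z) - 2*z*exp(-z)
The correct value should be: -z**2*exp(-z) + 2*z*exp(-z)

Explanation: The sign of one term was flipped: the term 2*z*exp(-z) was incorrectly written as -2*z*exp(-z)
The later steps are derived from this incorrect expression, so the error originates in Step 2.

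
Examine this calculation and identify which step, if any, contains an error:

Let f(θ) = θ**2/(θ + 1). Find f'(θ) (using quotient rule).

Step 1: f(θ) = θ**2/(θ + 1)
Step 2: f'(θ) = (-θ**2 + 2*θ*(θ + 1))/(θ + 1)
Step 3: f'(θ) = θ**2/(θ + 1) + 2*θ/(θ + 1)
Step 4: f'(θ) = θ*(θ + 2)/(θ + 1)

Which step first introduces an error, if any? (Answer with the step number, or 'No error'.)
Step 2

Step 2 is incorrect due to a wrong exponent.
The step shows: (-θ**2 + 2*θ*(θ + 1))/(θ + 1)
The correct value should be: (-θ**2 + 2*θ*(θ + 1))/(θ + 1)**2

Explanation: The exponent -2 on θ + 1 was incorrectly written as -1: the term (-θ**2 + 2*θ*(θ + 1))/(θ + 1)**2 was incorrectly written as (-θ**2 + 2*θ*(θ + 1))/(θ + 1)
The later steps are derived from this incorrect expression, so the error originates in Step 2.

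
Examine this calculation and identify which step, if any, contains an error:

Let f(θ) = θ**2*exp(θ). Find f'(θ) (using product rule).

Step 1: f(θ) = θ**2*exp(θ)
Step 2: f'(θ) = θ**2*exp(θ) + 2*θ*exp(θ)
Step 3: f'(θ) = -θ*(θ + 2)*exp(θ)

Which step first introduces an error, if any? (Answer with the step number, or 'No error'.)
Step 3

Step 3 is incorrect due to a sign flip.
The step shows: -θ*(θ + 2)*exp(θ)
The correct value should be: θ*(θ + 2)*exp(θ)

Explanation: The sign of the whole expression was flipped: the term θ*(θ + 2)*exp(θ) was incorrectly written as -θ*(θ + 2)*exp(θ)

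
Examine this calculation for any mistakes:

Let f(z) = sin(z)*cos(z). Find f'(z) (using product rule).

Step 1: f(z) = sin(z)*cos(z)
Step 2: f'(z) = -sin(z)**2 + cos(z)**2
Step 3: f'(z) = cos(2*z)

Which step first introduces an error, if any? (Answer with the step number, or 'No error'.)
No error

All steps in this derivation are correct.
The final answer f'(z) = cos(2*z) is valid.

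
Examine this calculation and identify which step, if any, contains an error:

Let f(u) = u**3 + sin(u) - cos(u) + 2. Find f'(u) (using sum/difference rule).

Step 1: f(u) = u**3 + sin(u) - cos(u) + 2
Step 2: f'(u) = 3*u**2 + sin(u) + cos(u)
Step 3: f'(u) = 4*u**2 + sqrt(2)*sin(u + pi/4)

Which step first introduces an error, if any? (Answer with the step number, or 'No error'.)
Step 3

Step 3 is incorrect due to a wrong coefficient.
The step shows: 4*u**2 + sqrt(2)*sin(u + pi/4)
The correct value should be: 3*u**2 + sqrt(2)*sin(u + pi/4)

Explanation: The coefficient 3 was incorrectly written as 4: the term 3*u**2 was incorrectly written as 4*u**2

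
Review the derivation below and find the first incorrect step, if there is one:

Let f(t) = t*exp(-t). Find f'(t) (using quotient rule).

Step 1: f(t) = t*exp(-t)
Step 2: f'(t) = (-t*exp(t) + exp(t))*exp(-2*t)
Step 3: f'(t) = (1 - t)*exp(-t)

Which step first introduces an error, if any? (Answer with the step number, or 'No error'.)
No error

All steps in this derivation are correct.
The final answer f'(t) = (1 - t)*exp(-t) is valid.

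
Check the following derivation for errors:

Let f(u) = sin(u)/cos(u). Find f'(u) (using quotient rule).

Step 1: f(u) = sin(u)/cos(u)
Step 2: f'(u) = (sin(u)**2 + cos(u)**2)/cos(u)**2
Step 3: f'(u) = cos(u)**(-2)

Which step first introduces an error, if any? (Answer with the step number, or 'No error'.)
No error

All steps in this derivation are correct.
The final answer f'(u) = cos(u)**(-2) is valid.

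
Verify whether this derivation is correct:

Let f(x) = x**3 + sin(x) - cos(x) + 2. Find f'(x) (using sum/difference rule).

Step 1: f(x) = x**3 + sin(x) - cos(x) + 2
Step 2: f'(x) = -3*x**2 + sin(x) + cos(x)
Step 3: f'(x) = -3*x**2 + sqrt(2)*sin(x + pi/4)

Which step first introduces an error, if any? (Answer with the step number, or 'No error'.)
Step 2

Step 2 is incorrect due to a sign flip.
The step shows: -3*x**2 + sin(x) + cos(x)
The correct value should be: 3*x**2 + sin(x) + cos(x)

Explanation: The sign of one term was flipped: the term 3*x**2 was incorrectly written as -3*x**2
The later steps are derived from this incorrect expression, so the error originates in Step 2.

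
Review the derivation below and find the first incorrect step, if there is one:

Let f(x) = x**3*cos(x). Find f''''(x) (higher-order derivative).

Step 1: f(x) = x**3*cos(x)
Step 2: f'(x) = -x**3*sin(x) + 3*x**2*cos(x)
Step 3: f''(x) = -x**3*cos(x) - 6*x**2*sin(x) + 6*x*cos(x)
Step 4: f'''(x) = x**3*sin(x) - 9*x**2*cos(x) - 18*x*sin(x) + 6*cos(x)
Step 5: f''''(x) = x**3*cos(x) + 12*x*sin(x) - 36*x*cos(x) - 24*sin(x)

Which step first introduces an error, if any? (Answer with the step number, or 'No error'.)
Step 5

Step 5 is incorrect due to a wrong exponent.
The step shows: x**3*cos(x) + 12*x*sin(x) - 36*x*cos(x) - 24*sin(x)
The correct value should be: x**3*cos(x) + 12*x**2*sin(x) - 36*x*cos(x) - 24*sin(x)

Explanation: The exponent 2 on x was incorrectly written as 1: the term 12*x**2*sin(x) was incorrectly written as 12*x*sin(x)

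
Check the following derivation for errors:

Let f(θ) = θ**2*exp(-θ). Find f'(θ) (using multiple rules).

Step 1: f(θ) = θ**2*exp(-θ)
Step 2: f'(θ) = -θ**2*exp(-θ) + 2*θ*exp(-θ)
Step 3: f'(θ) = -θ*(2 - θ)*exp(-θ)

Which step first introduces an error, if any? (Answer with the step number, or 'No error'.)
Step 3

Step 3 is incorrect due to a sign flip.
The step shows: -θ*(2 - θ)*exp(-θ)
The correct value should be: θ*(2 - θ)*exp(-θ)

Explanation: The sign of the whole expression was flipped: the term θ*(2 - θ)*exp(-θ) was incorrectly written as -θ*(2 - θ)*exp(-θ)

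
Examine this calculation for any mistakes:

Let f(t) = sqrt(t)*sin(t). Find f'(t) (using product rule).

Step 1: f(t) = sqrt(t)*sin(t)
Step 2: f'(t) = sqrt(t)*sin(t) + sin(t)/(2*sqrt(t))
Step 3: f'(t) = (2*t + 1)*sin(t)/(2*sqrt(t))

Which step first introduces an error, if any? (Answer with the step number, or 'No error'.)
Step 2

Step 2 is incorrect due to a wrong trig function.
The step shows: sqrt(t)*sin(t) + sin(t)/(2*sqrt(t))
The correct value should be: sqrt(t)*cos(t) + sin(t)/(2*sqrt(t))

Explanation: cos(t) was incorrectly written as sin(t): the term sqrt(t)*cos(t) was incorrectly written as sqrt(t)*sin(t)
The later steps are derived from this incorrect expression, so the error originates in Step 2.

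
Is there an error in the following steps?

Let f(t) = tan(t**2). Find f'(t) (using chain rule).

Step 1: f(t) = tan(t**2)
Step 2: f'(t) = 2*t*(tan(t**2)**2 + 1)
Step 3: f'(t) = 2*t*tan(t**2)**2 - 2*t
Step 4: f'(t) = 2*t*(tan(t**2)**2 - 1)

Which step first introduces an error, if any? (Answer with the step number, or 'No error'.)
Step 3

Step 3 is incorrect due to a sign flip.
The step shows: 2*t*tan(t**2)**2 - 2*t
The correct value should be: 2*t*tan(t**2)**2 + 2*t

Explanation: The sign of one term was flipped: the term 2*t was incorrectly written as -2*t
The later steps are derived from this incorrect expression, so the error originates in Step 3.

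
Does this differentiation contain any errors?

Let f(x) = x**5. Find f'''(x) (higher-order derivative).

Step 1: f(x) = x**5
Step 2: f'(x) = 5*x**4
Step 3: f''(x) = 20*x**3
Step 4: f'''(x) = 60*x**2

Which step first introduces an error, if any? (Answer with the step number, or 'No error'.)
No error

All steps in this derivation are correct.
The final answer f'''(x) = 60*x**2 is valid.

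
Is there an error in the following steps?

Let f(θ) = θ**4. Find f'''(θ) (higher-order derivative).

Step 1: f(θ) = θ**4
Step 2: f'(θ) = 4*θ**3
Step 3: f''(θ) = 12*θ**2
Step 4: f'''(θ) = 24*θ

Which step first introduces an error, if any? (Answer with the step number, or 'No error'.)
No error

All steps in this derivation are correct.
The final answer f'''(θ) = 24*θ is valid.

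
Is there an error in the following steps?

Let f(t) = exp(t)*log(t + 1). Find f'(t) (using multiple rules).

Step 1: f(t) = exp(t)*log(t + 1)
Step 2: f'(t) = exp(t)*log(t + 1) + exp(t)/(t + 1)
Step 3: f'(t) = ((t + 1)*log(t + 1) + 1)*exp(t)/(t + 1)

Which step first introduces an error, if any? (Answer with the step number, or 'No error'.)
No error

All steps in this derivation are correct.
The final answer f'(t) = ((t + 1)*log(t + 1) + 1)*exp(t)/(t + 1) is valid.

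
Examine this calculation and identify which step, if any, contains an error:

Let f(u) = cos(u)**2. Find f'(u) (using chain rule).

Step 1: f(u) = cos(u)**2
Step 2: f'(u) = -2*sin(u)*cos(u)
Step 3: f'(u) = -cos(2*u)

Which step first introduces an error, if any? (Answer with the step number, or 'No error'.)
Step 3

Step 3 is incorrect due to a wrong trig function.
The step shows: -cos(2*u)
The correct value should be: -sin(2*u)

Explanation: sin(2*u) was incorrectly written as cos(2*u): the term -sin(2*u) was incorrectly written as -cos(2*u)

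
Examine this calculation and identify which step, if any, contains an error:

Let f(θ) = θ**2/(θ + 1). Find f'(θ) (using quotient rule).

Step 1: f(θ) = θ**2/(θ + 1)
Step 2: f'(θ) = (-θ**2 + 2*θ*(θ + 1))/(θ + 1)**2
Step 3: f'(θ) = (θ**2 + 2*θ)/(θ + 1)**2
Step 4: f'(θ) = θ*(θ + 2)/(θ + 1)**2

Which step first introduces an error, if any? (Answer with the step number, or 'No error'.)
No error

All steps in this derivation are correct.
The final answer f'(θ) = θ*(θ + 2)/(θ + 1)**2 is valid.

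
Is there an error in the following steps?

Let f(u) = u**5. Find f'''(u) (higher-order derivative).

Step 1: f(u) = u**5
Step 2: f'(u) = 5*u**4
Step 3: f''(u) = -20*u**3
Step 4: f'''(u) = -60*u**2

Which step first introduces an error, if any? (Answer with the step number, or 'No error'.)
Step 3

Step 3 is incorrect due to a sign flip.
The step shows: -20*u**3
The correct value should be: 20*u**3

Explanation: The sign of the whole expression was flipped: the term 20*u**3 was incorrectly written as -20*u**3
The later steps are derived from this incorrect expression, so the error originates in Step 3.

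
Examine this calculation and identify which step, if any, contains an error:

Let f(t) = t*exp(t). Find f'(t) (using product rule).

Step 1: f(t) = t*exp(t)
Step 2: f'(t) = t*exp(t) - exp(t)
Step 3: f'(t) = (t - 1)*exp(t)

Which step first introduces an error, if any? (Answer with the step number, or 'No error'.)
Step 2

Step 2 is incorrect due to a sign flip.
The step shows: t*exp(t) - exp(t)
The correct value should be: t*exp(t) + exp(t)

Explanation: The sign of one term was flipped: the term exp(t) was incorrectly written as -exp(t)
The later steps are derived from this incorrect expression, so the error originates in Step 2.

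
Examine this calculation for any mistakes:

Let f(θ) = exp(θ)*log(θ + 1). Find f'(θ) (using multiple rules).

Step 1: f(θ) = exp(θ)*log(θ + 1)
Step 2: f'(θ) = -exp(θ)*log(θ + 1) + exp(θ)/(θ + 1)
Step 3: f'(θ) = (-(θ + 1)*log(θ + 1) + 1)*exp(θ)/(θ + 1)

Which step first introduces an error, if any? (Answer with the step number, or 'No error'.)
Step 2

Step 2 is incorrect due to a sign flip.
The step shows: -exp(θ)*log(θ + 1) + exp(θ)/(θ + 1)
The correct value should be: exp(θ)*log(θ + 1) + exp(θ)/(θ + 1)

Explanation: The sign of one term was flipped: the term exp(θ)*log(θ + 1) was incorrectly written as -exp(θ)*log(θ + 1)
The later steps are derived from this incorrect expression, so the error originates in Step 2.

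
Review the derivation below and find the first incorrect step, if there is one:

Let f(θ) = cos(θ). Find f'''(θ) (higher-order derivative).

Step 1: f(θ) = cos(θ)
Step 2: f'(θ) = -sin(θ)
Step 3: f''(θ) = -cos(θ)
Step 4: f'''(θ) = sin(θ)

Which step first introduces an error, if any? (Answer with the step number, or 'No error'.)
No error

All steps in this derivation are correct.
The final answer f'''(θ) = sin(θ) is valid.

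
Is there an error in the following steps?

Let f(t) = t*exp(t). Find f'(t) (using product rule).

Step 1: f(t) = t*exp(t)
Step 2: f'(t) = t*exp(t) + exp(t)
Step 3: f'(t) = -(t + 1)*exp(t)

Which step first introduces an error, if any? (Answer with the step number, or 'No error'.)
Step 3

Step 3 is incorrect due to a sign flip.
The step shows: -(t + 1)*exp(t)
The correct value should be: (t + 1)*exp(t)

Explanation: The sign of the whole expression was flipped: the term (t + 1)*exp(t) was incorrectly written as -(t + 1)*exp(t)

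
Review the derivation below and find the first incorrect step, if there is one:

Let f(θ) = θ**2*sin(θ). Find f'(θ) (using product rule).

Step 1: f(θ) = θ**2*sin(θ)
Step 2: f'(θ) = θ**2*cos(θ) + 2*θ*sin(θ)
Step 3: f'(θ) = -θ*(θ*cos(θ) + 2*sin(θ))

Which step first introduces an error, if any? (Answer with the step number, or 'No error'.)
Step 3

Step 3 is incorrect due to a sign flip.
The step shows: -θ*(θ*cos(θ) + 2*sin(θ))
The correct value should be: θ*(θ*cos(θ) + 2*sin(θ))

Explanation: The sign of the whole expression was flipped: the term θ*(θ*cos(θ) + 2*sin(θ)) was incorrectly written as -θ*(θ*cos(θ) + 2*sin(θ))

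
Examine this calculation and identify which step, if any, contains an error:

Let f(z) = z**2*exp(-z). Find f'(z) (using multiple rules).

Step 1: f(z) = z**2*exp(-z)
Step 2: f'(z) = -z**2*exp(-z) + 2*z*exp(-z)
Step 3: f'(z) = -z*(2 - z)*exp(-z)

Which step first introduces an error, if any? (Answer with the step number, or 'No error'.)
Step 3

Step 3 is incorrect due to a sign flip.
The step shows: -z*(2 - z)*exp(-z)
The correct value should be: z*(2 - z)*exp(-z)

Explanation: The sign of the whole expression was flipped: the term z*(2 - z)*exp(-z) was incorrectly written as -z*(2 - z)*exp(-z)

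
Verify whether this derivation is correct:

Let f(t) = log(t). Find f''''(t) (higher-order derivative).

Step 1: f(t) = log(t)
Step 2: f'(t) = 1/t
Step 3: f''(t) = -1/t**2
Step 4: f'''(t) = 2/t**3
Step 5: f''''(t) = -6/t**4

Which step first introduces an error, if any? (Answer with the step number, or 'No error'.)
No error

All steps in this derivation are correct.
The final answer f''''(t) = -6/t**4 is valid.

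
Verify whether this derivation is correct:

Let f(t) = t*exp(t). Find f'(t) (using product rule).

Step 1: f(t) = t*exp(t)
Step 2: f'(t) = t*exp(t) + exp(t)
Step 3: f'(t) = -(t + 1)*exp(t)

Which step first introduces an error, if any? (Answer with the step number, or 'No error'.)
Step 3

Step 3 is incorrect due to a sign flip.
The step shows: -(t + 1)*exp(t)
The correct value should be: (t + 1)*exp(t)

Explanation: The sign of the whole expression was flipped: the term (t + 1)*exp(t) was incorrectly written as -(t + 1)*exp(t)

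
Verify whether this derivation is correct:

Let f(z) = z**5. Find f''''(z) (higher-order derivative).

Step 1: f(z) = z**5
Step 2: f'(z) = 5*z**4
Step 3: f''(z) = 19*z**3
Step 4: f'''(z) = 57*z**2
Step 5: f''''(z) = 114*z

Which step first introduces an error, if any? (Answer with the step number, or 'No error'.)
Step 3

Step 3 is incorrect due to a wrong coefficient.
The step shows: 19*z**3
The correct value should be: 20*z**3

Explanation: The coefficient 20 was incorrectly written as 19: the term 20*z**3 was incorrectly written as 19*z**3
The later steps are derived from this incorrect expression, so the error originates in Step 3.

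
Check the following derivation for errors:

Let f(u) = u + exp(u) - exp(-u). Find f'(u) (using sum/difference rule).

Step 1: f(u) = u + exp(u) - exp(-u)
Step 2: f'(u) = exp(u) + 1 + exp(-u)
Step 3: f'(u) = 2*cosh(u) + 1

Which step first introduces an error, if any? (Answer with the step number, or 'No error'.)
No error

All steps in this derivation are correct.
The final answer f'(u) = 2*cosh(u) + 1 is valid.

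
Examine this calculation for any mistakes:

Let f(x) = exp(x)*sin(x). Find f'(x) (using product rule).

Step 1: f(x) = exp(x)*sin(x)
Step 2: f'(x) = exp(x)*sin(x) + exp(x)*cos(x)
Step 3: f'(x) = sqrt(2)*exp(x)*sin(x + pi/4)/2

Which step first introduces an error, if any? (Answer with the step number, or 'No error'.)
Step 3

Step 3 is incorrect due to a wrong exponent.
The step shows: sqrt(2)*exp(x)*sin(x + pi/4)/2
The correct value should be: sqrt(2)*exp(x)*sin(x + pi/4)

Explanation: The exponent 1/2 on 2 was incorrectly written as -1/2: the term sqrt(2)*exp(x)*sin(x + pi/4) was incorrectly written as sqrt(2)*exp(x)*sin(x + pi/4)/2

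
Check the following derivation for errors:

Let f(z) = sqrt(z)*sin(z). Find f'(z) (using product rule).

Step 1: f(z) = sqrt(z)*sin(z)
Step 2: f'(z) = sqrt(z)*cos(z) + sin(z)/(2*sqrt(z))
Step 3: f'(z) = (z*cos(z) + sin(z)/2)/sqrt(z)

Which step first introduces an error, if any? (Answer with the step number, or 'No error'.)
No error

All steps in this derivation are correct.
The final answer f'(z) = (z*cos(z) + sin(z)/2)/sqrt(z) is valid.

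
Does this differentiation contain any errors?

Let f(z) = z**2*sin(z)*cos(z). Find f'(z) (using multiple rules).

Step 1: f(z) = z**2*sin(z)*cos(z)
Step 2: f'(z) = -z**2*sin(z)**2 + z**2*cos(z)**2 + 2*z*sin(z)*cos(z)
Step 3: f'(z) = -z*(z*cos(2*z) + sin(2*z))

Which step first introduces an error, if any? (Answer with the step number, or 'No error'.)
Step 3

Step 3 is incorrect due to a sign flip.
The step shows: -z*(z*cos(2*z) + sin(2*z))
The correct value should be: z*(z*cos(2*z) + sin(2*z))

Explanation: The sign of the whole expression was flipped: the term z*(z*cos(2*z) + sin(2*z)) was incorrectly written as -z*(z*cos(2*z) + sin(2*z))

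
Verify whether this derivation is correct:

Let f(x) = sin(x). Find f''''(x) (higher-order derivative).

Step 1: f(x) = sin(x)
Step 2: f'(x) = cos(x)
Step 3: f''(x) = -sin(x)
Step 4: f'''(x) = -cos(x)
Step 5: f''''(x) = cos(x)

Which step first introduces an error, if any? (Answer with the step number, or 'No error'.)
Step 5

Step 5 is incorrect due to a wrong trig function.
The step shows: cos(x)
The correct value should be: sin(x)

Explanation: sin(x) was incorrectly written as cos(x): the term sin(x) was incorrectly written as cos(x)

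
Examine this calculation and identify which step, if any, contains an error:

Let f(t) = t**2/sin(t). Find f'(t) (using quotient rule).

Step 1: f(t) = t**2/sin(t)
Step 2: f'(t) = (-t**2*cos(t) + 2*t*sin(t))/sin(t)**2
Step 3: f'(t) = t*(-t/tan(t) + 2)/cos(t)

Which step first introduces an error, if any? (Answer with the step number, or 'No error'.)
Step 3

Step 3 is incorrect due to a wrong trig function.
The step shows: t*(-t/tan(t) + 2)/cos(t)
The correct value should be: t*(-t/tan(t) + 2)/sin(t)

Explanation: sin(t) was incorrectly written as cos(t): the term t*(-t/tan(t) + 2)/sin(t) was incorrectly written as t*(-t/tan(t) + 2)/cos(t)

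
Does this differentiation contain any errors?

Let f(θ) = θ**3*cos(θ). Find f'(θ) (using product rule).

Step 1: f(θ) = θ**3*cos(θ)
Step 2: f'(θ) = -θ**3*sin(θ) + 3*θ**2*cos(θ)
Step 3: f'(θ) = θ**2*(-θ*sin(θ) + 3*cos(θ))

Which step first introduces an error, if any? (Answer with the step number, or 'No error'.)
No error

All steps in this derivation are correct.
The final answer f'(θ) = θ**2*(-θ*sin(θ) + 3*cos(θ)) is valid.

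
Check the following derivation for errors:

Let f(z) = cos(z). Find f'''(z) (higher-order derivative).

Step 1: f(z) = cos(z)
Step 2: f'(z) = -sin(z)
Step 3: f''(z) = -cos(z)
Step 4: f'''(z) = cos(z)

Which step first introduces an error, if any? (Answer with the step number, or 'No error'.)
Step 4

Step 4 is incorrect due to a wrong trig function.
The step shows: cos(z)
The correct value should be: sin(z)

Explanation: sin(z) was incorrectly written as cos(z): the term sin(z) was incorrectly written as cos(z)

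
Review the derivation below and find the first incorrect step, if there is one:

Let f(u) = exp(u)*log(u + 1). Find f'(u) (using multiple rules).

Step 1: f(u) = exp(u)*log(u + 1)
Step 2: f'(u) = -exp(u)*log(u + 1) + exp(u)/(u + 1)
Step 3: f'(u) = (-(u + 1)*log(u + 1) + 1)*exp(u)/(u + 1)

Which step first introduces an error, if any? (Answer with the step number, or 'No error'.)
Step 2

Step 2 is incorrect due to a sign flip.
The step shows: -exp(u)*log(u + 1) + exp(u)/(u + 1)
The correct value should be: exp(u)*log(u + 1) + exp(u)/(u + 1)

Explanation: The sign of one term was flipped: the term exp(u)*log(u + 1) was incorrectly written as -exp(u)*log(u + 1)
The later steps are derived from this incorrect expression, so the error originates in Step 2.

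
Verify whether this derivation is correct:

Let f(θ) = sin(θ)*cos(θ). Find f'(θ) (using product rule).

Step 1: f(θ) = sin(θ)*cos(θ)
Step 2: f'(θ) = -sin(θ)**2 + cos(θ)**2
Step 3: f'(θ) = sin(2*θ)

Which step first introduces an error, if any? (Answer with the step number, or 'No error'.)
Step 3

Step 3 is incorrect due to a wrong trig function.
The step shows: sin(2*θ)
The correct value should be: cos(2*θ)

Explanation: cos(2*θ) was incorrectly written as sin(2*θ): the term cos(2*θ) was incorrectly written as sin(2*θ)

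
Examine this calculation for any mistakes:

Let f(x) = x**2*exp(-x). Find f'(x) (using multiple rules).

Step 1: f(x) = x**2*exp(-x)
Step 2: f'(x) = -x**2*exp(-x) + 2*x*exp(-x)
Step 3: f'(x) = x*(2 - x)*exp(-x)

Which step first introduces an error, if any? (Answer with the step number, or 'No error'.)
No error

All steps in this derivation are correct.
The final answer f'(x) = x*(2 - x)*exp(-x) is valid.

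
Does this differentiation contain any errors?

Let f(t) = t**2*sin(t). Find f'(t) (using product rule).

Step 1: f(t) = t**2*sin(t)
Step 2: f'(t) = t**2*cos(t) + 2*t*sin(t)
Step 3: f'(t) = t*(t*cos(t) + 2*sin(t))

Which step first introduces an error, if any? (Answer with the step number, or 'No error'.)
No error

All steps in this derivation are correct.
The final answer f'(t) = t*(t*cos(t) + 2*sin(t)) is valid.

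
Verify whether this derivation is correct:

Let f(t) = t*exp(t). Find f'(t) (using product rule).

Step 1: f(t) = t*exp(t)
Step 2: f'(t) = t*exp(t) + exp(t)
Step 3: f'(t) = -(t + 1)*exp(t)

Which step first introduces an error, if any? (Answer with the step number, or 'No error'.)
Step 3

Step 3 is incorrect due to a sign flip.
The step shows: -(t + 1)*exp(t)
The correct value should be: (t + 1)*exp(t)

Explanation: The sign of the whole expression was flipped: the term (t + 1)*exp(t) was incorrectly written as -(t + 1)*exp(t)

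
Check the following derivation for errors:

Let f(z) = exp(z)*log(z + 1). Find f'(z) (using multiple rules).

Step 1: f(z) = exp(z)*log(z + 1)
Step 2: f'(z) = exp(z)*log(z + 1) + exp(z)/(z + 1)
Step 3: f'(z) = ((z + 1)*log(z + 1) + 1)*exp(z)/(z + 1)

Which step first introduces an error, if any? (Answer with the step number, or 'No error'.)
No error

All steps in this derivation are correct.
The final answer f'(z) = ((z + 1)*log(z + 1) + 1)*exp(z)/(z + 1) is valid.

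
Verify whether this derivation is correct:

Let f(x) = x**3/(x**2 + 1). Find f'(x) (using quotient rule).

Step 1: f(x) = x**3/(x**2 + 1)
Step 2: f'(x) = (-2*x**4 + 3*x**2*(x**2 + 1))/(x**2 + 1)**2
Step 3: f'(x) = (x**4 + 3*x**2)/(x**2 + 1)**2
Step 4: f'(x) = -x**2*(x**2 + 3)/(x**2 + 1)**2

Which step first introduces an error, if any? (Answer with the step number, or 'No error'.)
Step 4

Step 4 is incorrect due to a sign flip.
The step shows: -x**2*(x**2 + 3)/(x**2 + 1)**2
The correct value should be: x**2*(x**2 + 3)/(x**2 + 1)**2

Explanation: The sign of the whole expression was flipped: the term x**2*(x**2 + 3)/(x**2 + 1)**2 was incorrectly written as -x**2*(x**2 + 3)/(x**2 + 1)**2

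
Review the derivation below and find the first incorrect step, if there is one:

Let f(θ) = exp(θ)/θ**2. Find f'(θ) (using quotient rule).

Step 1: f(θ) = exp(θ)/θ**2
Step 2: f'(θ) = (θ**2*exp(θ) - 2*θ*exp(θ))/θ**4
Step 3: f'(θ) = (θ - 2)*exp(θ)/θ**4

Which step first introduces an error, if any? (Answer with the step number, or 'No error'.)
Step 3

Step 3 is incorrect due to a wrong exponent.
The step shows: (θ - 2)*exp(θ)/θ**4
The correct value should be: (θ - 2)*exp(θ)/θ**3

Explanation: The exponent -3 on θ was incorrectly written as -4: the term (θ - 2)*exp(θ)/θ**3 was incorrectly written as (θ - 2)*exp(θ)/θ**4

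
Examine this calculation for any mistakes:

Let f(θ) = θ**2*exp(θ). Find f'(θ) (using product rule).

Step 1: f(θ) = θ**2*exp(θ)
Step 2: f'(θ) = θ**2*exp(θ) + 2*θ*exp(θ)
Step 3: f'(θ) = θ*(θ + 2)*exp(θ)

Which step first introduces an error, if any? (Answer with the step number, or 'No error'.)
No error

All steps in this derivation are correct.
The final answer f'(θ) = θ*(θ + 2)*exp(θ) is valid.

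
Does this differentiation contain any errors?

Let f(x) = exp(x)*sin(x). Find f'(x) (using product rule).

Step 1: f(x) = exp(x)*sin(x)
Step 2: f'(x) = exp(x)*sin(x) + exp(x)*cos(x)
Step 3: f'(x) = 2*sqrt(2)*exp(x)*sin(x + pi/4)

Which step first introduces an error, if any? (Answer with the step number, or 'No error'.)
Step 3

Step 3 is incorrect due to a wrong exponent.
The step shows: 2*sqrt(2)*exp(x)*sin(x + pi/4)
The correct value should be: sqrt(2)*exp(x)*sin(x + pi/4)

Explanation: The exponent 1/2 on 2 was incorrectly written as 3/2: the term sqrt(2)*exp(x)*sin(x + pi/4) was incorrectly written as 2*sqrt(2)*exp(x)*sin(x + pi/4)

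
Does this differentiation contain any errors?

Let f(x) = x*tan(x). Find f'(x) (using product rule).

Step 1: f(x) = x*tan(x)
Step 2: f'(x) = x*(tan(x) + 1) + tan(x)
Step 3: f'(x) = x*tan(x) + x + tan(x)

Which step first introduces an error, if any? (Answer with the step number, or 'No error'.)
Step 2

Step 2 is incorrect due to a wrong exponent.
The step shows: x*(tan(x) + 1) + tan(x)
The correct value should be: x*(tan(x)**2 + 1) + tan(x)

Explanation: The exponent 2 on tan(x) was incorrectly written as 1: the term x*(tan(x)**2 + 1) was incorrectly written as x*(tan(x) + 1)
The later steps are derived from this incorrect expression, so the error originates in Step 2.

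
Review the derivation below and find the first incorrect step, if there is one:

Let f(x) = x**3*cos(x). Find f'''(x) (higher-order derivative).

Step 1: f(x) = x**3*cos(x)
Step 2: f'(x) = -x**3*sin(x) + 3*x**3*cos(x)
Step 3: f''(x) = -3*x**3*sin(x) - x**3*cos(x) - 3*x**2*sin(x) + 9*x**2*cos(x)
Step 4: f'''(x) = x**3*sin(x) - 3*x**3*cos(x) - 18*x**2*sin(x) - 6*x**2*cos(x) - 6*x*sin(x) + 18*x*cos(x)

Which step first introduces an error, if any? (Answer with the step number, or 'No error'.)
Step 2

Step 2 is incorrect due to a wrong exponent.
The step shows: -x**3*sin(x) + 3*x**3*cos(x)
The correct value should be: -x**3*sin(x) + 3*x**2*cos(x)

Explanation: The exponent 2 on x was incorrectly written as 3: the term 3*x**2*cos(x) was incorrectly written as 3*x**3*cos(x)
The later steps are derived from this incorrect expression, so the error originates in Step 2.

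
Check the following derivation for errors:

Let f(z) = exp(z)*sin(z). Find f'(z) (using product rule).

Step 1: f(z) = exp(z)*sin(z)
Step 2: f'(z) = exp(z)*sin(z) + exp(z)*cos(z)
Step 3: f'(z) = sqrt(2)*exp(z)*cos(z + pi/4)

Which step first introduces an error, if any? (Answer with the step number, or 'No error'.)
Step 3

Step 3 is incorrect due to a wrong trig function.
The step shows: sqrt(2)*exp(z)*cos(z + pi/4)
The correct value should be: sqrt(2)*exp(z)*sin(z + pi/4)

Explanation: sin(z + pi/4) was incorrectly written as cos(z + pi/4): the term sqrt(2)*exp(z)*sin(z + pi/4) was incorrectly written as sqrt(2)*exp(z)*cos(z + pi/4)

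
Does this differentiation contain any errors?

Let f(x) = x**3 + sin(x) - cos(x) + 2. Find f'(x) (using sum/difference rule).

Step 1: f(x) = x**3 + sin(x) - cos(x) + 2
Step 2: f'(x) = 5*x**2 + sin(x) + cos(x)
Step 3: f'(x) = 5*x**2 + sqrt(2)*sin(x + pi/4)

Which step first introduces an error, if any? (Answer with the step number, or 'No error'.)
Step 2

Step 2 is incorrect due to a wrong coefficient.
The step shows: 5*x**2 + sin(x) + cos(x)
The correct value should be: 3*x**2 + sin(x) + cos(x)

Explanation: The coefficient 3 was incorrectly written as 5: the term 3*x**2 was incorrectly written as 5*x**2
The later steps are derived from this incorrect expression, so the error originates in Step 2.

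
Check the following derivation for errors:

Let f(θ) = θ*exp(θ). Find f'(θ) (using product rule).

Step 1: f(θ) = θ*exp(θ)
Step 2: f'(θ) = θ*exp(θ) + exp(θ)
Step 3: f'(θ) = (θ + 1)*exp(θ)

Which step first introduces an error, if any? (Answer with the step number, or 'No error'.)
No error

All steps in this derivation are correct.
The final answer f'(θ) = (θ + 1)*exp(θ) is valid.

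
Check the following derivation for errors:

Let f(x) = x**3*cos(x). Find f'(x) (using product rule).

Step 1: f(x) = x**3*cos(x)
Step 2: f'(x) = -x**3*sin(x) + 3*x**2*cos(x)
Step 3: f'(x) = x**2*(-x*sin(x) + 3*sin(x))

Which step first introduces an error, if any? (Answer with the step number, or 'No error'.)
Step 3

Step 3 is incorrect due to a wrong trig function.
The step shows: x**2*(-x*sin(x) + 3*sin(x))
The correct value should be: x**2*(-x*sin(x) + 3*cos(x))

Explanation: cos(x) was incorrectly written as sin(x): the term x**2*(-x*sin(x) + 3*cos(x)) was incorrectly written as x**2*(-x*sin(x) + 3*sin(x))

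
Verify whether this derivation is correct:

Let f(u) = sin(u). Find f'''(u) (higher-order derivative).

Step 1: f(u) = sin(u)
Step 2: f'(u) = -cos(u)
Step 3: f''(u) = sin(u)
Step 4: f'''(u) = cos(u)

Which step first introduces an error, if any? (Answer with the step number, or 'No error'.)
Step 2

Step 2 is incorrect due to a sign flip.
The step shows: -cos(u)
The correct value should be: cos(u)

Explanation: The sign of the whole expression was flipped: the term cos(u) was incorrectly written as -cos(u)
The later steps are derived from this incorrect expression, so the error originates in Step 2.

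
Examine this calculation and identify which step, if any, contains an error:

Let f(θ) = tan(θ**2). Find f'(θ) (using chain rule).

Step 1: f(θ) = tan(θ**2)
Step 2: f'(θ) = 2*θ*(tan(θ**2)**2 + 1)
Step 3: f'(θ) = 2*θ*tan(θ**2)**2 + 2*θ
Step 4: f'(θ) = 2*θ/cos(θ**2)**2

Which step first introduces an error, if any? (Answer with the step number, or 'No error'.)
No error

All steps in this derivation are correct.
The final answer f'(θ) = 2*θ/cos(θ**2)**2 is valid.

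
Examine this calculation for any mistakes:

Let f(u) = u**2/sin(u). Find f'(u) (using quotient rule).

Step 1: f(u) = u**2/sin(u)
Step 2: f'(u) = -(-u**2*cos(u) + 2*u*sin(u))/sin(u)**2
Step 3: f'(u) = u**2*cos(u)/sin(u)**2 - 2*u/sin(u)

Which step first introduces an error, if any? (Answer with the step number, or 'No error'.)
Step 2

Step 2 is incorrect due to a sign flip.
The step shows: -(-u**2*cos(u) + 2*u*sin(u))/sin(u)**2
The correct value should be: (-u**2*cos(u) + 2*u*sin(u))/sin(u)**2

Explanation: The sign of the whole expression was flipped: the term (-u**2*cos(u) + 2*u*sin(u))/sin(u)**2 was incorrectly written as -(-u**2*cos(u) + 2*u*sin(u))/sin(u)**2
The later steps are derived from this incorrect expression, so the error originates in Step 2.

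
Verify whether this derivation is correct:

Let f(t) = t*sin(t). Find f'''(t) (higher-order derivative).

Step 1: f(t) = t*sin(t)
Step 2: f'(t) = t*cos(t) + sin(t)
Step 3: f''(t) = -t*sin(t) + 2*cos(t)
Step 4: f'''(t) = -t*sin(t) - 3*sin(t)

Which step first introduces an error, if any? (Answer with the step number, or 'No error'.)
Step 4

Step 4 is incorrect due to a wrong trig function.
The step shows: -t*sin(t) - 3*sin(t)
The correct value should be: -t*cos(t) - 3*sin(t)

Explanation: cos(t) was incorrectly written as sin(t): the term -t*cos(t) was incorrectly written as -t*sin(t)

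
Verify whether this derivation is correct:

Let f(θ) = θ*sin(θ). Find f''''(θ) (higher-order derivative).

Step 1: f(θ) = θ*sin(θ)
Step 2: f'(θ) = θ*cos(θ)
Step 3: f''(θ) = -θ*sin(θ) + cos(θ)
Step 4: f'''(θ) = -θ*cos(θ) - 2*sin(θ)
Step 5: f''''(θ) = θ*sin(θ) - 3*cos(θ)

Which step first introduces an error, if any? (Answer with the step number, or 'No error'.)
Step 2

Step 2 is incorrect due to a dropped term.
The step shows: θ*cos(θ)
The correct value should be: θ*cos(θ) + sin(θ)

Explanation: A term was dropped: the term sin(θ) was incorrectly omitted
The later steps are derived from this incorrect expression, so the error originates in Step 2.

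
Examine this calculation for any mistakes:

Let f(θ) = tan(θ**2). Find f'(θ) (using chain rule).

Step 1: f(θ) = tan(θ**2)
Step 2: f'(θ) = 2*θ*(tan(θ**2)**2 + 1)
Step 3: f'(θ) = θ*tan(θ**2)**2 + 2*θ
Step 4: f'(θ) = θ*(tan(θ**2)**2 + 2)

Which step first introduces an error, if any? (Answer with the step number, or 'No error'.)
Step 3

Step 3 is incorrect due to a wrong coefficient.
The step shows: θ*tan(θ**2)**2 + 2*θ
The correct value should be: 2*θ*tan(θ**2)**2 + 2*θ

Explanation: The coefficient 2 was incorrectly written as 1: the term 2*θ*tan(θ**2)**2 was incorrectly written as θ*tan(θ**2)**2
The later steps are derived from this incorrect expression, so the error originates in Step 3.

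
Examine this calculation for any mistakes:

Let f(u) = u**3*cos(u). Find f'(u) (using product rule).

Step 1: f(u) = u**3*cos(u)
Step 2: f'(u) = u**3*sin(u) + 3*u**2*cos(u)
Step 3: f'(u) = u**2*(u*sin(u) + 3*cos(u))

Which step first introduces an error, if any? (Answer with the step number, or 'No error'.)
Step 2

Step 2 is incorrect due to a sign flip.
The step shows: u**3*sin(u) + 3*u**2*cos(u)
The correct value should be: -u**3*sin(u) + 3*u**2*cos(u)

Explanation: The sign of one term was flipped: the term -u**3*sin(u) was incorrectly written as u**3*sin(u)
The later steps are derived from this incorrect expression, so the error originates in Step 2.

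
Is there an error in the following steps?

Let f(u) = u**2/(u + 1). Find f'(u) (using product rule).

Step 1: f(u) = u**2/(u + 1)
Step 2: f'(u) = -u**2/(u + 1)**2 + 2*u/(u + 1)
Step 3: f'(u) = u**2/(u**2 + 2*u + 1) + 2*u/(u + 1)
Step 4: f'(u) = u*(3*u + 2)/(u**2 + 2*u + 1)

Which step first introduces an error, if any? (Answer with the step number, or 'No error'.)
Step 3

Step 3 is incorrect due to a sign flip.
The step shows: u**2/(u**2 + 2*u + 1) + 2*u/(u + 1)
The correct value should be: -u**2/(u**2 + 2*u + 1) + 2*u/(u + 1)

Explanation: The sign of one term was flipped: the term -u**2/(u**2 + 2*u + 1) was incorrectly written as u**2/(u**2 + 2*u + 1)
The later steps are derived from this incorrect expression, so the error originates in Step 3.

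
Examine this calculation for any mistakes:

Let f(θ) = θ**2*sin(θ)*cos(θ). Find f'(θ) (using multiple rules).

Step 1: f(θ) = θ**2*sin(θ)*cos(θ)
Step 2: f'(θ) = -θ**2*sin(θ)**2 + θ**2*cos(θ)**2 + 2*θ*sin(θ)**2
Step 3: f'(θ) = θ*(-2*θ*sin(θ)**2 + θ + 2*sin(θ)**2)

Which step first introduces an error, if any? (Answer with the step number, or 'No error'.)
Step 2

Step 2 is incorrect due to a wrong trig function.
The step shows: -θ**2*sin(θ)**2 + θ**2*cos(θ)**2 + 2*θ*sin(θ)**2
The correct value should be: -θ**2*sin(θ)**2 + θ**2*cos(θ)**2 + 2*θ*sin(θ)*cos(θ)

Explanation: cos(θ) was incorrectly written as sin(θ): the term 2*θ*sin(θ)*cos(θ) was incorrectly written as 2*θ*sin(θ)**2
The later steps are derived from this incorrect expression, so the error originates in Step 2.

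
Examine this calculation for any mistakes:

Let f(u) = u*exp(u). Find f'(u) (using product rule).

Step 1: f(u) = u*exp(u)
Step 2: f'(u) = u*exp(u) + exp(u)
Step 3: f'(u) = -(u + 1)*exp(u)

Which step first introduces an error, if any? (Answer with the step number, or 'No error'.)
Step 3

Step 3 is incorrect due to a sign flip.
The step shows: -(u + 1)*exp(u)
The correct value should be: (u + 1)*exp(u)

Explanation: The sign of the whole expression was flipped: the term (u + 1)*exp(u) was incorrectly written as -(u + 1)*exp(u)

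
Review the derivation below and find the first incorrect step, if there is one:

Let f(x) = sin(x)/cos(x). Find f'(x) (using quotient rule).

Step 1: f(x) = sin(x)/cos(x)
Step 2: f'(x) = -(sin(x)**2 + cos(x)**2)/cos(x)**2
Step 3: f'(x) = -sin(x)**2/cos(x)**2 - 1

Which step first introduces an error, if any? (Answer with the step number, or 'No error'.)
Step 2

Step 2 is incorrect due to a sign flip.
The step shows: -(sin(x)**2 + cos(x)**2)/cos(x)**2
The correct value should be: (sin(x)**2 + cos(x)**2)/cos(x)**2

Explanation: The sign of the whole expression was flipped: the term (sin(x)**2 + cos(x)**2)/cos(x)**2 was incorrectly written as -(sin(x)**2 + cos(x)**2)/cos(x)**2
The later steps are derived from this incorrect expression, so the error originates in Step 2.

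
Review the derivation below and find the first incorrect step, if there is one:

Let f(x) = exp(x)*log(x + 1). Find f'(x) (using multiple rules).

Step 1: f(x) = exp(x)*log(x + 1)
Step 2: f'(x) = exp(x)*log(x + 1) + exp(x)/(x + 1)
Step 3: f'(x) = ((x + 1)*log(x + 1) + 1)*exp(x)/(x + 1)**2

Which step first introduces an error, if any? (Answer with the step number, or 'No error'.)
Step 3

Step 3 is incorrect due to a wrong exponent.
The step shows: ((x + 1)*log(x + 1) + 1)*exp(x)/(x + 1)**2
The correct value should be: ((x + 1)*log(x + 1) + 1)*exp(x)/(x + 1)

Explanation: The exponent -1 on x + 1 was incorrectly written as -2: the term ((x + 1)*log(x + 1) + 1)*exp(x)/(x + 1) was incorrectly written as ((x + 1)*log(x + 1) + 1)*exp(x)/(x + 1)**2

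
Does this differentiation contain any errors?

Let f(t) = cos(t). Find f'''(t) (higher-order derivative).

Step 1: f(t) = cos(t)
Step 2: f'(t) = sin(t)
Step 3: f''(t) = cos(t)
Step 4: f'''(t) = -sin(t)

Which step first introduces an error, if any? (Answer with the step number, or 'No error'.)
Step 2

Step 2 is incorrect due to a sign flip.
The step shows: sin(t)
The correct value should be: -sin(t)

Explanation: The sign of the whole expression was flipped: the term -sin(t) was incorrectly written as sin(t)
The later steps are derived from this incorrect expression, so the error originates in Step 2.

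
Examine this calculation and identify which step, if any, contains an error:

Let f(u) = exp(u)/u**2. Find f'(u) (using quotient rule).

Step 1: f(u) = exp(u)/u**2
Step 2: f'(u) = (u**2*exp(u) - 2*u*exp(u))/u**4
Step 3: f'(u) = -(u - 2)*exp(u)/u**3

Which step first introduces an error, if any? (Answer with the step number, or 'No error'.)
Step 3

Step 3 is incorrect due to a sign flip.
The step shows: -(u - 2)*exp(u)/u**3
The correct value should be: (u - 2)*exp(u)/u**3

Explanation: The sign of the whole expression was flipped: the term (u - 2)*exp(u)/u**3 was incorrectly written as -(u - 2)*exp(u)/u**3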